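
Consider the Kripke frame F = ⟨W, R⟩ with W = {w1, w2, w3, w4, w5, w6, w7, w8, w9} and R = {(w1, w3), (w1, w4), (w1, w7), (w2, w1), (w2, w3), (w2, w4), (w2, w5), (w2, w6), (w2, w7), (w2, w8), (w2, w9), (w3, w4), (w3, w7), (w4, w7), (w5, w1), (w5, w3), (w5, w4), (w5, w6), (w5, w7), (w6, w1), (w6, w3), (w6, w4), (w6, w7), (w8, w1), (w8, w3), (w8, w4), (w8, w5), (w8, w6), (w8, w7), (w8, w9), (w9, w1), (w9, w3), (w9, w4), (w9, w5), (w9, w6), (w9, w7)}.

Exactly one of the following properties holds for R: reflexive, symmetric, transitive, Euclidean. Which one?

Reflexive: no — w1 is not related to itself.
Symmetric: no — w1 R w3 but not w3 R w1.
Transitive: yes — every two-step R-path is closed by a direct edge.
Euclidean: no — w1 R w4 and w1 R w3, but not w4 R w3.
Only transitive holds.

transitive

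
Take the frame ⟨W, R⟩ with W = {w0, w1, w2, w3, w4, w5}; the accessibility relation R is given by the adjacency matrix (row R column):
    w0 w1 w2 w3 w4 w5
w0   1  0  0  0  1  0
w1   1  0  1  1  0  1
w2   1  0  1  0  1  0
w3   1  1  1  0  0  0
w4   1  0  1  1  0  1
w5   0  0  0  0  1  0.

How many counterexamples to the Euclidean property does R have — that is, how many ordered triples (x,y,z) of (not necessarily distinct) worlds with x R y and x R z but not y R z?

30

Enumerating: (w0,w4,w4), (w1,w0,w2), (w1,w0,w3), (w1,w0,w5), (w1,w2,w3), (w1,w2,w5), (w1,w3,w3), (w1,w3,w5), (w1,w5,w0), (w1,w5,w2), (w1,w5,w3), (w1,w5,w5), … and 18 more.
Total: 30.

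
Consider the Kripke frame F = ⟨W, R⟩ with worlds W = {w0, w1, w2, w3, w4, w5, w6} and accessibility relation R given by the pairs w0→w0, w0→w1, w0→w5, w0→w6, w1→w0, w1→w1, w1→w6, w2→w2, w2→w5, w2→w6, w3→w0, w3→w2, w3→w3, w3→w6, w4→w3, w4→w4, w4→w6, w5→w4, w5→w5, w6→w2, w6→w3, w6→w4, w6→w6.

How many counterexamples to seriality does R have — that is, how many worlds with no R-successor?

0

R is serial; there are no such worlds.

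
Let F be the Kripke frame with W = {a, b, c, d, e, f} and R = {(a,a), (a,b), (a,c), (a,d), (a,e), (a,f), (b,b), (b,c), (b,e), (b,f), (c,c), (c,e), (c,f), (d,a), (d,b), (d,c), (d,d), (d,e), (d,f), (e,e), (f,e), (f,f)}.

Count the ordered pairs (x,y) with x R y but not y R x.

Enumerating: (a,b), (a,c), (a,e), (a,f), (b,c), (b,e), (b,f), (c,e), (c,f), (d,b), (d,c), (d,e), (d,f), (f,e).

14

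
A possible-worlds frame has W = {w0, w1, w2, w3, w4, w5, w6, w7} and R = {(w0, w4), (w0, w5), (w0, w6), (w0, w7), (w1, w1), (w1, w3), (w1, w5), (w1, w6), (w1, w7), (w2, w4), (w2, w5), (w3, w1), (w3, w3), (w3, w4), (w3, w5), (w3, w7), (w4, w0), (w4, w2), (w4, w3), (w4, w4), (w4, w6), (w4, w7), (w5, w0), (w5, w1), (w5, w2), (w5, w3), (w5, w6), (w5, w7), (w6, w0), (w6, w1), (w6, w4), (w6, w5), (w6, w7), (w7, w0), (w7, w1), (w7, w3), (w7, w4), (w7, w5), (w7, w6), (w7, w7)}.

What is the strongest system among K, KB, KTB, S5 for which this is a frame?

KB

Symmetric (axiom B): yes — every pair in R has its reverse in R.
Reflexive (axiom T): no — w0 is not related to itself.
Euclidean (axiom 5): no — w0 R w4 and w0 R w5, but not w4 R w5.
So F validates K, KB; KTB would additionally require R to be reflexive. The strongest is KB.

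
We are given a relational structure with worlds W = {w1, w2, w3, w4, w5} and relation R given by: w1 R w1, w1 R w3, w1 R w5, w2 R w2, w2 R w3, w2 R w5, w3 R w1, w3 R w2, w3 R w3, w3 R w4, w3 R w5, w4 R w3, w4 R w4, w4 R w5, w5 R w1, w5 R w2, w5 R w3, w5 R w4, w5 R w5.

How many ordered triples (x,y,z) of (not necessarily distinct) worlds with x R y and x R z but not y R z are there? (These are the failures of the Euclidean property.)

12

Enumerating: (w3,w1,w2), (w3,w1,w4), (w3,w2,w1), (w3,w2,w4), (w3,w4,w1), (w3,w4,w2), (w5,w1,w2), (w5,w1,w4), (w5,w2,w1), (w5,w2,w4), (w5,w4,w1), (w5,w4,w2).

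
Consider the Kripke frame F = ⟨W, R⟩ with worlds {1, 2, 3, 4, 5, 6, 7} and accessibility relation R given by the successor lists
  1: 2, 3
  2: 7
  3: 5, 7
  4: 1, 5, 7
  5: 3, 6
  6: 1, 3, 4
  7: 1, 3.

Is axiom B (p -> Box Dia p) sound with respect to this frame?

No

The schema B characterises exactly the symmetric frames.
Symmetric: no — 1 R 2 but not 2 R 1.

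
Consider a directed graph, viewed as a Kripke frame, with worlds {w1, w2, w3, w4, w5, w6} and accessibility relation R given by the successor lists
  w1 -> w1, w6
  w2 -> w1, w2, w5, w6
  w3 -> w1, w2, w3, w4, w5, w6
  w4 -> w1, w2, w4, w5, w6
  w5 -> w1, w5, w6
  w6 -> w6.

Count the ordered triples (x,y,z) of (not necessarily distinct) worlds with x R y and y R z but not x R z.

R is transitive; there are no such tuples.

0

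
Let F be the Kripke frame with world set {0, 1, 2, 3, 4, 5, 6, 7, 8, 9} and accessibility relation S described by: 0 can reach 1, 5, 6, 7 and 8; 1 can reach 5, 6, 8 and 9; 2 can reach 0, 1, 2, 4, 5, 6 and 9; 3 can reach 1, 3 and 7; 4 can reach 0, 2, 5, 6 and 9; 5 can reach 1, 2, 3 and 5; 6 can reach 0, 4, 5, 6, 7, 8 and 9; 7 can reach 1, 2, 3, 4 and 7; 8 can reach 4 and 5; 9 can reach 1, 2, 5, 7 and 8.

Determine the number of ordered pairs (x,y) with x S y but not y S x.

Enumerating: (0,1), (0,5), (0,7), (0,8), (1,6), (1,8), (2,0), (2,1), (2,6), (3,1), (4,0), (4,5), … and 14 more.
Total: 26.

26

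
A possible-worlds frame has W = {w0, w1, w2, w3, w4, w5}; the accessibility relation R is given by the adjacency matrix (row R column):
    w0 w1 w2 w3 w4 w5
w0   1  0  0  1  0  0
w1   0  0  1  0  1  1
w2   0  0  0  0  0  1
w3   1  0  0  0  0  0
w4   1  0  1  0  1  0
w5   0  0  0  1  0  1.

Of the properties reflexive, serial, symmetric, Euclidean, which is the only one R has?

serial

Reflexive: no — w1 is not related to itself.
Serial: yes — every world has a successor (e.g. w0 R w0).
Symmetric: no — w1 R w2 but not w2 R w1.
Euclidean: no — w1 R w2 and w1 R w4, but not w2 R w4.
Only serial holds.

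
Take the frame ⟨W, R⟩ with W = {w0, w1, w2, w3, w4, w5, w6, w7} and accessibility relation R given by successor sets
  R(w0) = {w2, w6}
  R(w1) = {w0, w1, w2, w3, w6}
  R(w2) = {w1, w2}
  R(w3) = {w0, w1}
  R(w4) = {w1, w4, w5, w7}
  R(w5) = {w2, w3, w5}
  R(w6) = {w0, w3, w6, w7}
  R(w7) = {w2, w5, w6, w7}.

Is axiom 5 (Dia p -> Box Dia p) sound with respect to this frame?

The schema 5 characterises exactly the Euclidean frames.
Euclidean: no — w0 R w2 and w0 R w6, but not w2 R w6.

No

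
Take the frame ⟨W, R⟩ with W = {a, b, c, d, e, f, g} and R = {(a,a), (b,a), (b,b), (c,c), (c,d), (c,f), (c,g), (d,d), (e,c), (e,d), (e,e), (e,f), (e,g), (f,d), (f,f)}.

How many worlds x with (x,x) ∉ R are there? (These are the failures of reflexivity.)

1

Enumerating: g.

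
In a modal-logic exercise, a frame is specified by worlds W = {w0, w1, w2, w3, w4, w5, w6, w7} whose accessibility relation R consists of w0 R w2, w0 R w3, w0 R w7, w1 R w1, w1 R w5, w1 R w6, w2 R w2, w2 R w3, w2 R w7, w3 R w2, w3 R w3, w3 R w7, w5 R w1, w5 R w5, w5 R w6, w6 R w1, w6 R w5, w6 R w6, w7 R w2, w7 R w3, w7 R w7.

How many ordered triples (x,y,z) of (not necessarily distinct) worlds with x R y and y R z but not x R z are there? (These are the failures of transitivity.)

R is transitive; there are no such tuples.

0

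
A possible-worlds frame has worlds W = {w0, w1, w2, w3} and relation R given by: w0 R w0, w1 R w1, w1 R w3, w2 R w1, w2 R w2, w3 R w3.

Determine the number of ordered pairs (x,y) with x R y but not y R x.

Enumerating: (w1,w3), (w2,w1).

2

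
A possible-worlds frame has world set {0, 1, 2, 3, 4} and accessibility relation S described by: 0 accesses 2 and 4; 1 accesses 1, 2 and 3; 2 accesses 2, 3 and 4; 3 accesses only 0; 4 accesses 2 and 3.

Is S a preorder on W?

Reflexive: no — 0 is not related to itself.
Transitive: no — 0 S 2 and 2 S 3, but not 0 S 3.
So S is not a preorder.

No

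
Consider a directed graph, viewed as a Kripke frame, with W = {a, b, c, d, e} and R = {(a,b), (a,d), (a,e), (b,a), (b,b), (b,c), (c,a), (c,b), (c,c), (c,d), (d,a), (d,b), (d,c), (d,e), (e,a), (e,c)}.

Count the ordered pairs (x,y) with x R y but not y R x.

4

Enumerating: (c,a), (d,b), (d,e), (e,c).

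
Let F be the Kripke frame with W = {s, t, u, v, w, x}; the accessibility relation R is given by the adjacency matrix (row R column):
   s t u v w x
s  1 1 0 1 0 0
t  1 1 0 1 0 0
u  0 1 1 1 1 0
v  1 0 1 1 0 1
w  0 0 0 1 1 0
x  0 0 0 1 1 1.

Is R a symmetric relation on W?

Symmetric: no — t R v but not v R t.

No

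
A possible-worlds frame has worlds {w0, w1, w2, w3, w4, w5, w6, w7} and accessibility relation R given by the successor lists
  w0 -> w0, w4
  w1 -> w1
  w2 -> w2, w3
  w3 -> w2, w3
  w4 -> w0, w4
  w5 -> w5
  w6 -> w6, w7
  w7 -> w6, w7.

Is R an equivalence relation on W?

Reflexive: yes — every world is R-related to itself.
Symmetric: yes — every pair in R has its reverse in R.
Transitive: yes — every two-step R-path is closed by a direct edge.
So R is an equivalence relation.

Yes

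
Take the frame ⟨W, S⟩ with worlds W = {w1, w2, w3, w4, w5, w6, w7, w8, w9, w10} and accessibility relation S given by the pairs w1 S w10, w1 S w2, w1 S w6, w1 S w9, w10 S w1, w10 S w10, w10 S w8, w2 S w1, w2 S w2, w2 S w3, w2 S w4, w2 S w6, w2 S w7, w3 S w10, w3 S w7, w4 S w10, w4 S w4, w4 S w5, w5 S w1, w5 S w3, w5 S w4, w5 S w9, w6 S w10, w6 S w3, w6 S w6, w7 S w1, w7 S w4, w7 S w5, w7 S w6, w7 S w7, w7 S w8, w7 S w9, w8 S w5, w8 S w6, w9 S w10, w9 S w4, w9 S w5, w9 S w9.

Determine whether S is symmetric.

No

Symmetric: no — w1 S w6 but not w6 S w1.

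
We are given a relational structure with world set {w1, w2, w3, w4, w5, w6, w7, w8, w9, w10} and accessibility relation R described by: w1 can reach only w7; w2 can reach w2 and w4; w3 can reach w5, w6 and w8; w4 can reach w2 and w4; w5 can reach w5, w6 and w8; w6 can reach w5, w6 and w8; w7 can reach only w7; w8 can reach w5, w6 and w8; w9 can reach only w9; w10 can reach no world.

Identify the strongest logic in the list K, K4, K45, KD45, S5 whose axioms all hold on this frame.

Transitive (axiom 4): yes — every two-step R-path is closed by a direct edge.
Euclidean (axiom 5): yes — any two successors of a common world are R-related.
Serial (axiom D): no — w10 has no R-successor.
Reflexive (axiom T): no — w1 is not related to itself.
So F validates K, K4, K45; KD45 would additionally require R to be serial. The strongest is K45.

K45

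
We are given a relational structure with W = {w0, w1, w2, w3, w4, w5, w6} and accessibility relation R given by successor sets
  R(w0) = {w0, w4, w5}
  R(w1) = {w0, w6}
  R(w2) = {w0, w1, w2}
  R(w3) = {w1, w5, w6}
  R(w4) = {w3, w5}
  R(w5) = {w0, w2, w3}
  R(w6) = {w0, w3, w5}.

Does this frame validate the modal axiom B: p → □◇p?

No

By correspondence theory, B is valid on a frame iff R is symmetric.
Symmetric: no — w0 R w4 but not w4 R w0.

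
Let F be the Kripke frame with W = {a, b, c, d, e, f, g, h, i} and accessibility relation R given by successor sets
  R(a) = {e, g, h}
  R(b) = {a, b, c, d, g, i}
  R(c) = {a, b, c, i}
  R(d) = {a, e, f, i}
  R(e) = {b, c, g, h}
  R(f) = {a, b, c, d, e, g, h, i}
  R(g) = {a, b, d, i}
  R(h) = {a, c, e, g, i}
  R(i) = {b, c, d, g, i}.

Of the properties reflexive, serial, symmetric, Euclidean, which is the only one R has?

Reflexive: no — a is not related to itself.
Serial: yes — every world has a successor (e.g. a R e).
Symmetric: no — a R e but not e R a.
Euclidean: no — a R g and a R e, but not g R e.
Only serial holds.

serial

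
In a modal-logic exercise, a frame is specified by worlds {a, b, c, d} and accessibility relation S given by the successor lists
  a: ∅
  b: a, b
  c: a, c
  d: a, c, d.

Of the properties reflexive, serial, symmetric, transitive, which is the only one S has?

transitive

Reflexive: no — a is not related to itself.
Serial: no — a has no S-successor.
Symmetric: no — b S a but not a S b.
Transitive: yes — every two-step S-path is closed by a direct edge.
Only transitive holds.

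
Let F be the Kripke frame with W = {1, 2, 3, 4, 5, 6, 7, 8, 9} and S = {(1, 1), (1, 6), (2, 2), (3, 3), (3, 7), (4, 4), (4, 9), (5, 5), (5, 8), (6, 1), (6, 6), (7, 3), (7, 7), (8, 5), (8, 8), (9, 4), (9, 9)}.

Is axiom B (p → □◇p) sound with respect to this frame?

The schema B characterises exactly the symmetric frames.
Symmetric: yes — every pair in S has its reverse in S.

Yes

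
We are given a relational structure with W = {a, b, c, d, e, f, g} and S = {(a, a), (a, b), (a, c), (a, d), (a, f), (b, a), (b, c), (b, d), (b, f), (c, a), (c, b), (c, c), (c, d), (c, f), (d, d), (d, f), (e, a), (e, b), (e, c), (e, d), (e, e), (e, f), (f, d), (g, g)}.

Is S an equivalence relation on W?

Reflexive: no — b is not related to itself.
Symmetric: no — a S d but not d S a.
Transitive: no — b S a and a S b, but not b S b.
So S is not an equivalence relation.

No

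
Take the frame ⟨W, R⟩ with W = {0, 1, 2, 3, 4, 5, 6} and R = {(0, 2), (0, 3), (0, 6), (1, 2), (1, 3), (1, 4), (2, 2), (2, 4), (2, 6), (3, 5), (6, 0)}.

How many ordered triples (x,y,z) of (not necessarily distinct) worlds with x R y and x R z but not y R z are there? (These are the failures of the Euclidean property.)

Enumerating: (0,2,3), (0,3,2), (0,3,3), (0,3,6), (0,6,2), (0,6,3), (0,6,6), (1,2,3), (1,3,2), (1,3,3), (1,3,4), (1,4,2), … and 10 more.
Total: 22.

22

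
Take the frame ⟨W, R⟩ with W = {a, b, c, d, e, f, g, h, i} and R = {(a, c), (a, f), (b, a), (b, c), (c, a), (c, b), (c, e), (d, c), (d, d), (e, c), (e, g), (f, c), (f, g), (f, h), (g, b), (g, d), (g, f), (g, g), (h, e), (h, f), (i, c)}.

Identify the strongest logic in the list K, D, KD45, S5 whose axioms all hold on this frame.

Serial (axiom D): yes — every world has a successor (e.g. a R c).
Euclidean (axiom 5): no — a R c and a R f, but not c R f.
Transitive (axiom 4): no — a R c and c R b, but not a R b.
Reflexive (axiom T): no — a is not related to itself.
So F validates K, D; KD45 would additionally require R to be Euclidean and transitive. The strongest is D.

D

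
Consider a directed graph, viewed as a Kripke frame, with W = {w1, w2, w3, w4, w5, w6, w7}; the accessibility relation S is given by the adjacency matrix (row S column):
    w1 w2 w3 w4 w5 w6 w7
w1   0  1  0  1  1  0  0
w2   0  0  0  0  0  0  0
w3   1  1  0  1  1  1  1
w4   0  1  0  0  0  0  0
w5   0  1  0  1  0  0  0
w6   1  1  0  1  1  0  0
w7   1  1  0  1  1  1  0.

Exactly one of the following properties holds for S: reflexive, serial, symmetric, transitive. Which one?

transitive

Reflexive: no — w1 is not related to itself.
Serial: no — w2 has no S-successor.
Symmetric: no — w1 S w2 but not w2 S w1.
Transitive: yes — every two-step S-path is closed by a direct edge.
Only transitive holds.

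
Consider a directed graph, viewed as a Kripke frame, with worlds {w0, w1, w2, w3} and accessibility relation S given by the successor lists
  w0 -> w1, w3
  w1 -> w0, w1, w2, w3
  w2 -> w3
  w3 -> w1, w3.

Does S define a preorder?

Reflexive: no — w0 is not related to itself.
Transitive: no — w0 S w1 and w1 S w2, but not w0 S w2.
So S is not a preorder.

No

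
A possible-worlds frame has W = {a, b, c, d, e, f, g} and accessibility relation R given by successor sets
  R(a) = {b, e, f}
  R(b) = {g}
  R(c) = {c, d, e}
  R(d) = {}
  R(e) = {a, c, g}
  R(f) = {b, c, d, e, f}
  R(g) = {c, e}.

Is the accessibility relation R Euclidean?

Euclidean: no — a R b and a R e, but not b R e.

No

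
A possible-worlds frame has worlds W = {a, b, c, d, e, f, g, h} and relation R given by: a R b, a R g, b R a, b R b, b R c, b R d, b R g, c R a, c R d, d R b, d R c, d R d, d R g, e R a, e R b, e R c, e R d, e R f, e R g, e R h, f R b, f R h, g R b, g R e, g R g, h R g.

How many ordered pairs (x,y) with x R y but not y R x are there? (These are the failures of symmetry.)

Enumerating: (a,g), (b,c), (c,a), (d,g), (e,a), (e,b), (e,c), (e,d), (e,f), (e,h), (f,b), (f,h), (h,g).

13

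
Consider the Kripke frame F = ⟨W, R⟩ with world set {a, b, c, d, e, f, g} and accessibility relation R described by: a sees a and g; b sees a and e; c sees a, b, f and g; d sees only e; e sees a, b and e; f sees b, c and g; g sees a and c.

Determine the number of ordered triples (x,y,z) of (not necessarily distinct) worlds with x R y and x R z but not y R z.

23

Enumerating: (a,g,g), (b,a,e), (c,a,b), (c,a,f), (c,b,b), (c,b,f), (c,b,g), (c,f,a), (c,f,f), (c,g,b), (c,g,f), (c,g,g), … and 11 more.
Total: 23.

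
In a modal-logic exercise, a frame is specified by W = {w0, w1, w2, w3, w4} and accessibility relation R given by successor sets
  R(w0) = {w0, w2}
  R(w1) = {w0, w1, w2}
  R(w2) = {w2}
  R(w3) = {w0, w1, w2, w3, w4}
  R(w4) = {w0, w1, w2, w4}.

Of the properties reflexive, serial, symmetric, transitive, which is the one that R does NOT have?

symmetric

Reflexive: yes — every world is R-related to itself.
Serial: yes — every world has a successor (e.g. w0 R w0).
Symmetric: no — w0 R w2 but not w2 R w0.
Transitive: yes — every two-step R-path is closed by a direct edge.
Only symmetric fails.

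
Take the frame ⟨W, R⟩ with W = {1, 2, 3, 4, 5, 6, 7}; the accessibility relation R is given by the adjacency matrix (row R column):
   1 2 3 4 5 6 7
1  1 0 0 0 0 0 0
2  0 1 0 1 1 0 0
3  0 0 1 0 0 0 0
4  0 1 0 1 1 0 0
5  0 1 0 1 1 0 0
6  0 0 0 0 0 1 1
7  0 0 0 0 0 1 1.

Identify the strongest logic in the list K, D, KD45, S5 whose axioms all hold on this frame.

Serial (axiom D): yes — every world has a successor (e.g. 1 R 1).
Euclidean (axiom 5): yes — any two successors of a common world are R-related.
Transitive (axiom 4): yes — every two-step R-path is closed by a direct edge.
Reflexive (axiom T): yes — every world is R-related to itself.
So F validates K, D, KD45, S5. The strongest is S5.

S5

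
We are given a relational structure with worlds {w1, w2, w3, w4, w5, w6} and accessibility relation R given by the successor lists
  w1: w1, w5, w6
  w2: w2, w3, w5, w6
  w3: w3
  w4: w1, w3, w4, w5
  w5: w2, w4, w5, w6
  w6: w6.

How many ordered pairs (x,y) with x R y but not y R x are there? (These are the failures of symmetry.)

7

Enumerating: (w1,w5), (w1,w6), (w2,w3), (w2,w6), (w4,w1), (w4,w3), (w5,w6).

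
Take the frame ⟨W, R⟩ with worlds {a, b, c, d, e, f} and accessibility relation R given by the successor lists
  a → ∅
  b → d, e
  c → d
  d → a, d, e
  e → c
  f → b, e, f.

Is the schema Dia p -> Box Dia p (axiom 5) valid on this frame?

No

By correspondence theory, 5 is valid on a frame iff R is Euclidean.
Euclidean: no — b R e and b R d, but not e R d.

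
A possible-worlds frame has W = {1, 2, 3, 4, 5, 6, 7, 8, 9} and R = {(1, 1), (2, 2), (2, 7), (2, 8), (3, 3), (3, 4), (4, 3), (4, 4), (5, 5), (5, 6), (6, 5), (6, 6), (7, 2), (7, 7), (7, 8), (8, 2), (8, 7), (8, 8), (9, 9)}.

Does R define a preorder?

Yes

Reflexive: yes — every world is R-related to itself.
Transitive: yes — every two-step R-path is closed by a direct edge.
So R is a preorder.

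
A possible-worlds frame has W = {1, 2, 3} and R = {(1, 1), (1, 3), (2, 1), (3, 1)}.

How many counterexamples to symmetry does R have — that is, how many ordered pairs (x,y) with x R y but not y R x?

Enumerating: (2,1).

1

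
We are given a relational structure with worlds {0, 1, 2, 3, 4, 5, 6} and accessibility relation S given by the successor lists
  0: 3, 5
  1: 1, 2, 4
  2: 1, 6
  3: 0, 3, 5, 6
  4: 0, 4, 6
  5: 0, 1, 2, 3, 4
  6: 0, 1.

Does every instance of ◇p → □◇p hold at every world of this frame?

Axiom 5 corresponds to the accessibility relation being Euclidean.
Euclidean: no — 1 S 2 and 1 S 4, but not 2 S 4.

No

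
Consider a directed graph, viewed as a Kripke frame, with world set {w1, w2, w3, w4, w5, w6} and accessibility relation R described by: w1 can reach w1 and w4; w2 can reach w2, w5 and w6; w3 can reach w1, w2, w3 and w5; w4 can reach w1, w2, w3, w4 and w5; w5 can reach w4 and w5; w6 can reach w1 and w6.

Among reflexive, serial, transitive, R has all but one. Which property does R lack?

transitive

Reflexive: yes — every world is R-related to itself.
Serial: yes — every world has a successor (e.g. w1 R w1).
Transitive: no — w1 R w4 and w4 R w2, but not w1 R w2.
Only transitive fails.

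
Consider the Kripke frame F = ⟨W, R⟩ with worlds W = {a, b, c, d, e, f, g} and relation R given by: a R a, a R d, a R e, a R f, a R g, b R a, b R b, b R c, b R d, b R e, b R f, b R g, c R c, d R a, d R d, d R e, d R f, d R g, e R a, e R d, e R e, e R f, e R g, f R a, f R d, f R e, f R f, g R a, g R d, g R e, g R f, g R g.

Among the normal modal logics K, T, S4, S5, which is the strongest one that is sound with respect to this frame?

T

Reflexive (axiom T): yes — every world is R-related to itself.
Transitive (axiom 4): no — f R a and a R g, but not f R g.
Euclidean (axiom 5): no — a R f and a R g, but not f R g.
So F validates K, T; S4 would additionally require R to be transitive. The strongest is T.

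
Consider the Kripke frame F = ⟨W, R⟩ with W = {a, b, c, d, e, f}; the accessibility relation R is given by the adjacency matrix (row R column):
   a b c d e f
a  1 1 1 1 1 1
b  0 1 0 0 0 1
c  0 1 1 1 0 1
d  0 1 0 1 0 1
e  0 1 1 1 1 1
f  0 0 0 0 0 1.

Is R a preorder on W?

Reflexive: yes — every world is R-related to itself.
Transitive: yes — every two-step R-path is closed by a direct edge.
So R is a preorder.

Yes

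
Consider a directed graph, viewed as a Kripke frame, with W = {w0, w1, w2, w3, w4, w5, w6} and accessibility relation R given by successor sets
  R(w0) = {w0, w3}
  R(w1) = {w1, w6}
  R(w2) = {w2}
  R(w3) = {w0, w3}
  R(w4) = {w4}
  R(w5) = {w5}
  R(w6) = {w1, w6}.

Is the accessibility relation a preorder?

Reflexive: yes — every world is R-related to itself.
Transitive: yes — every two-step R-path is closed by a direct edge.
So R is a preorder.

Yes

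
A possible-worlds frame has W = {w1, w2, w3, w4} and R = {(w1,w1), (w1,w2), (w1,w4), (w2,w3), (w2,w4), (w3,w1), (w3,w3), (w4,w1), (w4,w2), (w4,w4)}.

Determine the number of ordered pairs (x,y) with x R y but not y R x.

Enumerating: (w1,w2), (w2,w3), (w3,w1).

3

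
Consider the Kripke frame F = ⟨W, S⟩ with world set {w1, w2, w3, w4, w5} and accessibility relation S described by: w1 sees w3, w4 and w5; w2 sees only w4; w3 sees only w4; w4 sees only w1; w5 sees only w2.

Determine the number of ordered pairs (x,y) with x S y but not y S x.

Enumerating: (w1,w3), (w1,w5), (w2,w4), (w3,w4), (w5,w2).

5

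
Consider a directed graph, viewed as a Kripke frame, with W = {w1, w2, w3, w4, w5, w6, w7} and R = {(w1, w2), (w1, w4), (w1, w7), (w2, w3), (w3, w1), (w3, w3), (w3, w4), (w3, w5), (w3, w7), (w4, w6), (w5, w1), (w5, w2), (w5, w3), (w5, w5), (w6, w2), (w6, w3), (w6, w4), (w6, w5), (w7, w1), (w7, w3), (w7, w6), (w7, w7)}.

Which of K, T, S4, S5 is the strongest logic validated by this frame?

K

Reflexive (axiom T): no — w1 is not related to itself.
Transitive (axiom 4): no — w1 R w2 and w2 R w3, but not w1 R w3.
Euclidean (axiom 5): no — w1 R w2 and w1 R w4, but not w2 R w4.
So F validates K; T would additionally require R to be reflexive. The strongest is K.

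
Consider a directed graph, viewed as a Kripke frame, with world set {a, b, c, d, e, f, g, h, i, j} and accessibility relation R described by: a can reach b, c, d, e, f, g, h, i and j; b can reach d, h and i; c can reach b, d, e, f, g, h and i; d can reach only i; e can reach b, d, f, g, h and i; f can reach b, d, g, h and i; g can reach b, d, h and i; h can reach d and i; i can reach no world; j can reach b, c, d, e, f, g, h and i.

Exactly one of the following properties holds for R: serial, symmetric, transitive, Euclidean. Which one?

Serial: no — i has no R-successor.
Symmetric: no — a R b but not b R a.
Transitive: yes — every two-step R-path is closed by a direct edge.
Euclidean: no — a R b and a R c, but not b R c.
Only transitive holds.

transitive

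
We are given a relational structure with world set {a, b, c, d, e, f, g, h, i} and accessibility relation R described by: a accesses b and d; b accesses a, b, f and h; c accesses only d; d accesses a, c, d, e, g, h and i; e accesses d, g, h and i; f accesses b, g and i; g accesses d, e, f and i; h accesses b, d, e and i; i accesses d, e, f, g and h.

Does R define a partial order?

Reflexive: no — a is not related to itself.
Transitive: no — a R b and b R f, but not a R f.
Antisymmetric: no — a R b and b R a with a ≠ b.
So R is not a partial order.

No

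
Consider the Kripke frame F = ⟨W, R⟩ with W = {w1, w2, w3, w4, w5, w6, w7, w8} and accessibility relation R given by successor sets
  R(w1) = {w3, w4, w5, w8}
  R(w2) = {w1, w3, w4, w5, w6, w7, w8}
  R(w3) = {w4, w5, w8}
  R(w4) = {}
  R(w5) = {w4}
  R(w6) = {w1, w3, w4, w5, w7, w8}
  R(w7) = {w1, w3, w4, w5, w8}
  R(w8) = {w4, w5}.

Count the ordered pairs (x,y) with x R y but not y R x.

Enumerating: (w1,w3), (w1,w4), (w1,w5), (w1,w8), (w2,w1), (w2,w3), (w2,w4), (w2,w5), (w2,w6), (w2,w7), (w2,w8), (w3,w4), … and 16 more.
Total: 28.

28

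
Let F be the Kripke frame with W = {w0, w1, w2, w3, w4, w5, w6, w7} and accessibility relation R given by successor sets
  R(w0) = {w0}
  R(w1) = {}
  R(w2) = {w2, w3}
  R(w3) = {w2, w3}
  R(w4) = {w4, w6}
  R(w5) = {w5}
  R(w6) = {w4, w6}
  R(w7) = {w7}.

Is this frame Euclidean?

Yes

Euclidean: yes — any two successors of a common world are R-related.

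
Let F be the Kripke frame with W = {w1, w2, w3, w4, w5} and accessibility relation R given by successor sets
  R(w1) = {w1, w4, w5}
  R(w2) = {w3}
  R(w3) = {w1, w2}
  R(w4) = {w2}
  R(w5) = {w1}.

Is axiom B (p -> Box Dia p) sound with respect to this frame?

By correspondence theory, B is valid on a frame iff R is symmetric.
Symmetric: no — w1 R w4 but not w4 R w1.

No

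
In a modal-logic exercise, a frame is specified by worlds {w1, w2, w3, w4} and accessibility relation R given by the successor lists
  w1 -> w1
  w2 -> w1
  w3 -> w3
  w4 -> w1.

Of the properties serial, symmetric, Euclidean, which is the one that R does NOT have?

Serial: yes — every world has a successor (e.g. w1 R w1).
Symmetric: no — w2 R w1 but not w1 R w2.
Euclidean: yes — any two successors of a common world are R-related.
Only symmetric fails.

symmetric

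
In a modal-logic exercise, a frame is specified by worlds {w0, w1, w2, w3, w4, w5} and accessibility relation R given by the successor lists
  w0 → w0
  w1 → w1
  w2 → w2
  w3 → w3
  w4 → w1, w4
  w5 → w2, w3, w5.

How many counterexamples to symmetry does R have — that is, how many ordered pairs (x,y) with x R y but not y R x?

3

Enumerating: (w4,w1), (w5,w2), (w5,w3).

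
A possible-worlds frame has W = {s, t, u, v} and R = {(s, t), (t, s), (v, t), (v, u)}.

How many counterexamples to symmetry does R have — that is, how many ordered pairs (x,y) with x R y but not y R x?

Enumerating: (v,t), (v,u).

2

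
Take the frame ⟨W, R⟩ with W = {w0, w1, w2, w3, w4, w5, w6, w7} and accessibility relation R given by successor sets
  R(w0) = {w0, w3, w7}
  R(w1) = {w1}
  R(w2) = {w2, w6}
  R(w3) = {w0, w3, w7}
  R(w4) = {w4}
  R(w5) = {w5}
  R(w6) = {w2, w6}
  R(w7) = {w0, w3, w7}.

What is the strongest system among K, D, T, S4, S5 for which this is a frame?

S5

Serial (axiom D): yes — every world has a successor (e.g. w0 R w0).
Reflexive (axiom T): yes — every world is R-related to itself.
Transitive (axiom 4): yes — every two-step R-path is closed by a direct edge.
Euclidean (axiom 5): yes — any two successors of a common world are R-related.
So F validates K, D, T, S4, S5. The strongest is S5.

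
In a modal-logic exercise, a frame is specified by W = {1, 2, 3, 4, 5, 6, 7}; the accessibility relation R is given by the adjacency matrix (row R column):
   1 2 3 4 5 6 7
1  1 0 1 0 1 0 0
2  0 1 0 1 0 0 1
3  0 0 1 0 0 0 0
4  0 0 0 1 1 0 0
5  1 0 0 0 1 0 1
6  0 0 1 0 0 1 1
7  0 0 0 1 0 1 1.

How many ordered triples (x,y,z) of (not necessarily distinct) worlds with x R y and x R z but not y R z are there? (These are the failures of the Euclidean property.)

16

Enumerating: (1,3,1), (1,3,5), (1,5,3), (2,4,2), (2,4,7), (2,7,2), (4,5,4), (5,1,7), (5,7,1), (5,7,5), (6,3,6), (6,3,7), (6,7,3), (7,4,6), (7,4,7), (7,6,4).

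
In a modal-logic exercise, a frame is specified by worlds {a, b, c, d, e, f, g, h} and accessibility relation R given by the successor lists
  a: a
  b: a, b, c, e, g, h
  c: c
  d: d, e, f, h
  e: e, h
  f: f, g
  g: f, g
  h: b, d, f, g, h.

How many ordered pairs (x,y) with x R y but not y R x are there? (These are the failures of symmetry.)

9

Enumerating: (b,a), (b,c), (b,e), (b,g), (d,e), (d,f), (e,h), (h,f), (h,g).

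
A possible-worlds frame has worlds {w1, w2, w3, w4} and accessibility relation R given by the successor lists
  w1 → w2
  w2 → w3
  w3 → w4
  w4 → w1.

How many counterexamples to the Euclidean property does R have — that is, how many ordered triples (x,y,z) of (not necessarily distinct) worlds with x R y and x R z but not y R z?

Enumerating: (w1,w2,w2), (w2,w3,w3), (w3,w4,w4), (w4,w1,w1).

4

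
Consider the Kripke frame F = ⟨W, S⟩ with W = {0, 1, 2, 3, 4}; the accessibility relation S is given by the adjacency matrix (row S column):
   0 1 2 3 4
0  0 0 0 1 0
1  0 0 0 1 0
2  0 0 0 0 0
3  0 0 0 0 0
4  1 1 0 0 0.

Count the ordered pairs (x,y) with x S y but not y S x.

4

Enumerating: (0,3), (1,3), (4,0), (4,1).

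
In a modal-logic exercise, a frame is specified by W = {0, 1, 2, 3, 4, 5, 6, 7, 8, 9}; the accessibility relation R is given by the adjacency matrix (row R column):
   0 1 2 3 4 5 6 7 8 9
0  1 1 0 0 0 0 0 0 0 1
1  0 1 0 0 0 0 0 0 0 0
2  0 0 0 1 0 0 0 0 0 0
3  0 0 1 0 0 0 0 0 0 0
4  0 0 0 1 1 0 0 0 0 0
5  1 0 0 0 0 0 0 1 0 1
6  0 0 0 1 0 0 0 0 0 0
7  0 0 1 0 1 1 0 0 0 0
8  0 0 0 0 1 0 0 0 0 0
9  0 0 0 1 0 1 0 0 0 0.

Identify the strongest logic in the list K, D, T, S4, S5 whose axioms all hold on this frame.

Serial (axiom D): yes — every world has a successor (e.g. 0 R 0).
Reflexive (axiom T): no — 2 is not related to itself.
Transitive (axiom 4): no — 0 R 9 and 9 R 3, but not 0 R 3.
Euclidean (axiom 5): no — 0 R 1 and 0 R 9, but not 1 R 9.
So F validates K, D; T would additionally require R to be reflexive. The strongest is D.

D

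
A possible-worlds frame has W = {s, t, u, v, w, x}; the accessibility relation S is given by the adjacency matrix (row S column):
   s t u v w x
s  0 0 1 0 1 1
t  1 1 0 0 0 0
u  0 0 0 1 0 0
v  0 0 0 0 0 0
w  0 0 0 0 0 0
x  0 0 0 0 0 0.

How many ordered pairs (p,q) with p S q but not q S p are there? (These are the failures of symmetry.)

Enumerating: (s,u), (s,w), (s,x), (t,s), (u,v).

5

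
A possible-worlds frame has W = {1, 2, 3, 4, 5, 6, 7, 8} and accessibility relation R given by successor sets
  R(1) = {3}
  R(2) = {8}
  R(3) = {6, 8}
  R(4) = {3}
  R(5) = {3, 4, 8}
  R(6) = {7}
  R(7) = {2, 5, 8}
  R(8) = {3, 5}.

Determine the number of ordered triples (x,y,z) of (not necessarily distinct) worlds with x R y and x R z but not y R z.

23

Enumerating: (1,3,3), (2,8,8), (3,6,6), (3,6,8), (3,8,6), (3,8,8), (4,3,3), (5,3,3), (5,3,4), (5,4,4), (5,4,8), (5,8,4), … and 11 more.
Total: 23.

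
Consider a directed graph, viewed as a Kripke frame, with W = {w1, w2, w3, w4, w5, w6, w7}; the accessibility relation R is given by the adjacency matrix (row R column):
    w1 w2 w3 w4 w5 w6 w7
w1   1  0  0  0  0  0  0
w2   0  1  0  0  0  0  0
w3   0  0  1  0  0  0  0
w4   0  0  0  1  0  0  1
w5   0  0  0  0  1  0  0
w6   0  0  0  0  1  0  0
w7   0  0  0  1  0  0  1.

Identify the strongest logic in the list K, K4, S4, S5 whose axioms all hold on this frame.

K4

Transitive (axiom 4): yes — every two-step R-path is closed by a direct edge.
Reflexive (axiom T): no — w6 is not related to itself.
Euclidean (axiom 5): yes — any two successors of a common world are R-related.
So F validates K, K4; S4 would additionally require R to be reflexive. The strongest is K4.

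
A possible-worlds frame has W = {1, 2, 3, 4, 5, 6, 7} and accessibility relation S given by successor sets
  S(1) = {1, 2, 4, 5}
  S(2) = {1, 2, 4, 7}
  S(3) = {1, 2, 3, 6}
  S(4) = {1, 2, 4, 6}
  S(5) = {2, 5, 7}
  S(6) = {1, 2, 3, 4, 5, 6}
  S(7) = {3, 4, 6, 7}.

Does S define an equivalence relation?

No

Reflexive: yes — every world is S-related to itself.
Symmetric: no — 1 S 5 but not 5 S 1.
Transitive: no — 1 S 2 and 2 S 7, but not 1 S 7.
So S is not an equivalence relation.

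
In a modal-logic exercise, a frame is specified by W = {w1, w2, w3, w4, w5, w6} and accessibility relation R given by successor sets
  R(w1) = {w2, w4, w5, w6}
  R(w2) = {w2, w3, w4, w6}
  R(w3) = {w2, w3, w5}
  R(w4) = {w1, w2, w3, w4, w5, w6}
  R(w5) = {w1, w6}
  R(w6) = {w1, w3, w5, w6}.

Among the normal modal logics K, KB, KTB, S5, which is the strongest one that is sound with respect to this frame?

K

Symmetric (axiom B): no — w1 R w2 but not w2 R w1.
Reflexive (axiom T): no — w1 is not related to itself.
Euclidean (axiom 5): no — w1 R w2 and w1 R w5, but not w2 R w5.
So F validates K; KB would additionally require R to be symmetric. The strongest is K.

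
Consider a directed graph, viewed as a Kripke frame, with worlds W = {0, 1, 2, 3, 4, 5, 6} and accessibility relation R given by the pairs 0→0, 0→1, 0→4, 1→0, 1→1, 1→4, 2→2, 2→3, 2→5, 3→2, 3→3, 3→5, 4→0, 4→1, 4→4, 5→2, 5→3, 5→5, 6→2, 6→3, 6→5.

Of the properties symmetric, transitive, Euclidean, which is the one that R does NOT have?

Symmetric: no — 6 R 2 but not 2 R 6.
Transitive: yes — every two-step R-path is closed by a direct edge.
Euclidean: yes — any two successors of a common world are R-related.
Only symmetric fails.

symmetric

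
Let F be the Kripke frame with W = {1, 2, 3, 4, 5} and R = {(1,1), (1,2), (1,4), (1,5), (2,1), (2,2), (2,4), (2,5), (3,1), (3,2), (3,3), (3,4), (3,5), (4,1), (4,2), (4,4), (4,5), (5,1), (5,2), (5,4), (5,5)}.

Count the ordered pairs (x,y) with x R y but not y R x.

Enumerating: (3,1), (3,2), (3,4), (3,5).

4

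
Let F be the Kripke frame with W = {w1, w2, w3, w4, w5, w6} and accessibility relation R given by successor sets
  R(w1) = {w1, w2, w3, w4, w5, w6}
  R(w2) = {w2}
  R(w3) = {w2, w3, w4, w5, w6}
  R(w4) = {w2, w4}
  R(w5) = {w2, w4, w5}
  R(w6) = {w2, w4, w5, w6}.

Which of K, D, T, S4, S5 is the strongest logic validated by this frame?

Serial (axiom D): yes — every world has a successor (e.g. w1 R w1).
Reflexive (axiom T): yes — every world is R-related to itself.
Transitive (axiom 4): yes — every two-step R-path is closed by a direct edge.
Euclidean (axiom 5): no — w1 R w2 and w1 R w3, but not w2 R w3.
So F validates K, D, T, S4; S5 would additionally require R to be Euclidean. The strongest is S4.

S4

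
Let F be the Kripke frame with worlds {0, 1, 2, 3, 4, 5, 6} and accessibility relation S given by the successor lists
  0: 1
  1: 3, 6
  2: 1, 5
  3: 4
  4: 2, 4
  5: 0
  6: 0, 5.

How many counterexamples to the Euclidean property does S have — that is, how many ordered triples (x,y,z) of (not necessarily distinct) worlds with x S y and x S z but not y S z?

15

Enumerating: (0,1,1), (1,3,3), (1,3,6), (1,6,3), (1,6,6), (2,1,1), (2,1,5), (2,5,1), (2,5,5), (4,2,2), (4,2,4), (5,0,0), (6,0,0), (6,0,5), (6,5,5).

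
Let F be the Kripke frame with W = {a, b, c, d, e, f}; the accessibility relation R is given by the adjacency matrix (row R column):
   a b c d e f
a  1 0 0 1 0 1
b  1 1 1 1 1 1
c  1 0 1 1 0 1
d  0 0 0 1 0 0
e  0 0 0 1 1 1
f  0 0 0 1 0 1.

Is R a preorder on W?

Yes

Reflexive: yes — every world is R-related to itself.
Transitive: yes — every two-step R-path is closed by a direct edge.
So R is a preorder.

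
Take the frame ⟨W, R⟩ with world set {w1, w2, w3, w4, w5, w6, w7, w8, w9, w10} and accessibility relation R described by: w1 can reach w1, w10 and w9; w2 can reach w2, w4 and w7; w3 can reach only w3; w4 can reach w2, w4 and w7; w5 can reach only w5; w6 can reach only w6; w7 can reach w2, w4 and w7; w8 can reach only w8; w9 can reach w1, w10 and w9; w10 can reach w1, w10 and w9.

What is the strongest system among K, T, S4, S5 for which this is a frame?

Reflexive (axiom T): yes — every world is R-related to itself.
Transitive (axiom 4): yes — every two-step R-path is closed by a direct edge.
Euclidean (axiom 5): yes — any two successors of a common world are R-related.
So F validates K, T, S4, S5. The strongest is S5.

S5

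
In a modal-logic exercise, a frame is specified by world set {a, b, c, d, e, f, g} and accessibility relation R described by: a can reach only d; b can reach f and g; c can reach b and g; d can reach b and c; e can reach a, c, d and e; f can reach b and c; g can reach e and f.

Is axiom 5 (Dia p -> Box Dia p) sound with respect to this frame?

Axiom 5 corresponds to the accessibility relation being Euclidean.
Euclidean: no — b R f and b R g, but not f R g.

No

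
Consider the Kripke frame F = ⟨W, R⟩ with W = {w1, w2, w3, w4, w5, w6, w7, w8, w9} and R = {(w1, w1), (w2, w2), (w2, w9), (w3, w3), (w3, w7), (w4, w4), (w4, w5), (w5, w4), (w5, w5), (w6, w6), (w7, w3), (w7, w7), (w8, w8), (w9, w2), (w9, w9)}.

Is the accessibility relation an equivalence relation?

Yes

Reflexive: yes — every world is R-related to itself.
Symmetric: yes — every pair in R has its reverse in R.
Transitive: yes — every two-step R-path is closed by a direct edge.
So R is an equivalence relation.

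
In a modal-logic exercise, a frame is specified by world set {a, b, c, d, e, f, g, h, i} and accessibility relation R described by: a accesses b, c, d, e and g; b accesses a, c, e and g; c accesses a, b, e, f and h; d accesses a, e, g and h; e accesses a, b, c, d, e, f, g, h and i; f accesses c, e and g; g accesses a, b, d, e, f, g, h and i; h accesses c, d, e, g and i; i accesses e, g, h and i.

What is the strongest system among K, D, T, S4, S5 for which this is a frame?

Serial (axiom D): yes — every world has a successor (e.g. a R b).
Reflexive (axiom T): no — a is not related to itself.
Transitive (axiom 4): no — a R c and c R f, but not a R f.
Euclidean (axiom 5): no — a R b and a R d, but not b R d.
So F validates K, D; T would additionally require R to be reflexive. The strongest is D.

D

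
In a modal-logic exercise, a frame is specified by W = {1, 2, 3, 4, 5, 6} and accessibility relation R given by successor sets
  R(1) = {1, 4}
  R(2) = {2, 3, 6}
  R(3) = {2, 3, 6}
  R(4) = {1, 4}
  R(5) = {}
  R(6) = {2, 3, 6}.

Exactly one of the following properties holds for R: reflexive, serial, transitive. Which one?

transitive

Reflexive: no — 5 is not related to itself.
Serial: no — 5 has no R-successor.
Transitive: yes — every two-step R-path is closed by a direct edge.
Only transitive holds.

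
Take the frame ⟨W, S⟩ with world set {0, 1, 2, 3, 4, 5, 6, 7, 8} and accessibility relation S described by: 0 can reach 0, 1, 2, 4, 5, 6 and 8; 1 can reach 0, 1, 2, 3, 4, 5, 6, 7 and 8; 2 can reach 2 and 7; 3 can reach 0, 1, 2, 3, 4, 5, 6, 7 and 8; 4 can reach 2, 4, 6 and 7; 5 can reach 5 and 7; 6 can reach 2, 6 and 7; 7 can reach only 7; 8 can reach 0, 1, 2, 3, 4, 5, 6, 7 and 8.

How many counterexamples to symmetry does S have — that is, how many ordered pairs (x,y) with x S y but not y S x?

Enumerating: (0,2), (0,4), (0,5), (0,6), (1,2), (1,4), (1,5), (1,6), (1,7), (2,7), (3,0), (3,2), … and 15 more.
Total: 27.

27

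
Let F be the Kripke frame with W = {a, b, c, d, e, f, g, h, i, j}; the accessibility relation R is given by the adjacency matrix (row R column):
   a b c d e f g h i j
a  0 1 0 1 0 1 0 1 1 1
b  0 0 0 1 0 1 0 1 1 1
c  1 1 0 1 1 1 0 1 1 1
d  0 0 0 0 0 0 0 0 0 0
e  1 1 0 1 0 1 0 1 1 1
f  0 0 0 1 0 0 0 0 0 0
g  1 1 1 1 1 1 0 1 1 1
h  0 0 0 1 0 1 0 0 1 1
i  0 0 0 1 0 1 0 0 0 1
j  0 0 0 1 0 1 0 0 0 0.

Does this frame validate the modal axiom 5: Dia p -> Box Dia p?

The schema 5 characterises exactly the Euclidean frames.
Euclidean: no — a R d and a R b, but not d R b.

No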